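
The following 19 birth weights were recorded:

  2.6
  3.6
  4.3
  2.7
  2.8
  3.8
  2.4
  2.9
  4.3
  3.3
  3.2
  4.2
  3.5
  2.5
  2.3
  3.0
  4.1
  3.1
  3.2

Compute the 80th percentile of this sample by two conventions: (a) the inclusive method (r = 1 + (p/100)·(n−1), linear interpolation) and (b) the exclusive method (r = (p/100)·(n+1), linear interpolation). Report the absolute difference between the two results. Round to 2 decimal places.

0.18

Sorted: 2.3, 2.4, 2.5, 2.6, 2.7, 2.8, 2.9, 3.0, 3.1, 3.2, 3.2, 3.3, 3.5, 3.6, 3.8, 4.1, 4.2, 4.3, 4.3.
n = 19.
(a) r = 15.4; between ranks 15 (3.8) and 16 (4.1): 3.92.
(b) r = 16 → value at rank 16 = 4.1.
|3.92 − 4.1| = 0.18.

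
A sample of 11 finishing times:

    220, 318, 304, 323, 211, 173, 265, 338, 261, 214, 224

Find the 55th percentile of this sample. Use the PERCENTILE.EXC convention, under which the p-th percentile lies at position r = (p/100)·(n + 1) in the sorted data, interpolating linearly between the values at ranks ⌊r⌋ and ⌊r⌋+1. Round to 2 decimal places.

Sorted: 173, 211, 214, 220, 224, 261, 265, 304, 318, 323, 338.
n = 11.
r = (55/100)·(11 + 1) = 6.6.
Rank 6 is 261 and rank 7 is 265.
Interpolate: 261 + 0.6·(265 − 261) = 261 + 0.6·4 = 263.4.

263.40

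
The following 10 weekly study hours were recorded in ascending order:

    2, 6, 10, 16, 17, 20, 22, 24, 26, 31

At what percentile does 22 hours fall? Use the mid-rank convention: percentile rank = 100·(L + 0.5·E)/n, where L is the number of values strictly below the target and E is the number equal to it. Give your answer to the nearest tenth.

Count below 22: L = 6; count equal: E = 1; n = 10.
Percentile rank = 100·(6 + 0.5·1)/10 = 100·6.5/10 = 65.

65.0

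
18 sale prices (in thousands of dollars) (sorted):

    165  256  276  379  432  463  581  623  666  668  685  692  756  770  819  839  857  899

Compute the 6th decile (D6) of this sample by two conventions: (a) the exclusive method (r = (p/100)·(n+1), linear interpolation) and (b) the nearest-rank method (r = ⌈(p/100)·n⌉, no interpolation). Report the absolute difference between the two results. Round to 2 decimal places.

n = 18.
(a) r = 11.4; between ranks 11 (685) and 12 (692): 687.8.
(b) the nearest-rank method: rank 11 → 685.
|687.8 − 685| = 2.8.

2.80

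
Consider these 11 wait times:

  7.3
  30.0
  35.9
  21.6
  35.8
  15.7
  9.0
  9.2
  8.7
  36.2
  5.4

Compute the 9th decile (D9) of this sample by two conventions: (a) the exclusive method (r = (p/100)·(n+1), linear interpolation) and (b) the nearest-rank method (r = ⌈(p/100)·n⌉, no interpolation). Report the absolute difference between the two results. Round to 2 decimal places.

0.24

Sorted: 5.4, 7.3, 8.7, 9.0, 9.2, 15.7, 21.6, 30.0, 35.8, 35.9, 36.2.
n = 11.
(a) r = 10.8; between ranks 10 (35.9) and 11 (36.2): 36.14.
(b) the nearest-rank method: rank 10 → 35.9.
|36.14 − 35.9| = 0.24.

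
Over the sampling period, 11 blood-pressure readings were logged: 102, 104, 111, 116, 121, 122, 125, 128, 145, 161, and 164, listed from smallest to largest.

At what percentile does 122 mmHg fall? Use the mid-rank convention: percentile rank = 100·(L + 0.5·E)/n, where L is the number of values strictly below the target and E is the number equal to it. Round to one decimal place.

Count below 122: L = 5; count equal: E = 1; n = 11.
Percentile rank = 100·(5 + 0.5·1)/11 = 100·5.5/11 = 50.

50.0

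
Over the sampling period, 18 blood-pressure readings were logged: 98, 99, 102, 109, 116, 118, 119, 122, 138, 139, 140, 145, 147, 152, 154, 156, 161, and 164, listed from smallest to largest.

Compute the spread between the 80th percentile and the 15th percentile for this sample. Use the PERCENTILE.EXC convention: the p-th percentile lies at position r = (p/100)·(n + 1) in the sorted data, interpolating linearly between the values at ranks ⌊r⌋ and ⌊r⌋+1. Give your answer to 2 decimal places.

n = 18.
P15: r = 2.85; ranks 2–3 are 99, 102; interpolating gives 101.55.
P80: r = 15.2; ranks 15–16 are 154, 156; interpolating gives 154.4.
Difference: 154.4 − 101.55 = 52.85.

52.85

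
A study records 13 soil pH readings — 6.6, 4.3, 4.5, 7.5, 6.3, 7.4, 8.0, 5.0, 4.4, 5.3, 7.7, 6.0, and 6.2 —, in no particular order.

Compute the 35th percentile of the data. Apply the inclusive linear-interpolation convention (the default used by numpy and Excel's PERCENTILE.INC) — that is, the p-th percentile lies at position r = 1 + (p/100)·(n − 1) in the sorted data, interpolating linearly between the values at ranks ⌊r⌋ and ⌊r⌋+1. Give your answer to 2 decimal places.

Sorted: 4.3, 4.4, 4.5, 5.0, 5.3, 6.0, 6.2, 6.3, 6.6, 7.4, 7.5, 7.7, 8.0.
n = 13.
r = 1 + (35/100)·(13 − 1) = 1 + 4.2 = 5.2.
Rank 5 is 5.3 and rank 6 is 6.0.
Interpolate: 5.3 + 0.2·(6.0 − 5.3) = 5.3 + 0.2·0.7 = 5.44.

5.44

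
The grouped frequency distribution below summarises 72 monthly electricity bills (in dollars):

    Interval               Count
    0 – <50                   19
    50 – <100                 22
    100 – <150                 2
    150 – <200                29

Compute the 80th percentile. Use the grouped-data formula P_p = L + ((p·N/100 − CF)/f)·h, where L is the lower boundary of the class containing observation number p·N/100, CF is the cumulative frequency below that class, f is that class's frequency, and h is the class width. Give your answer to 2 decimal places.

N = 72; target position k = 80/100 · 72 = 57.6.
Cumulative frequencies: 19, 41, 43, 72.
Observation 57.6 falls in the class 150 – <200.
L = 150, CF = 43, f = 29, h = 50.
P80 = 150 + ((57.6 − 43)/29)·50 = 150 + 25.1724 = 175.172.

175.17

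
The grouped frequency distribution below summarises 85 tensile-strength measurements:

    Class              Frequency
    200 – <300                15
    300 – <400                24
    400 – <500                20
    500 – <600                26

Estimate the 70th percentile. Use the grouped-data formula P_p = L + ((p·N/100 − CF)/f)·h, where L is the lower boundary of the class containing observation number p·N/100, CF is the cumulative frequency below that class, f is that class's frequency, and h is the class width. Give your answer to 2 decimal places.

501.92

N = 85; target position k = 70/100 · 85 = 59.5.
Cumulative frequencies: 15, 39, 59, 85.
Observation 59.5 falls in the class 500 – <600.
L = 500, CF = 59, f = 26, h = 100.
P70 = 500 + ((59.5 − 59)/26)·100 = 500 + 1.92308 = 501.923.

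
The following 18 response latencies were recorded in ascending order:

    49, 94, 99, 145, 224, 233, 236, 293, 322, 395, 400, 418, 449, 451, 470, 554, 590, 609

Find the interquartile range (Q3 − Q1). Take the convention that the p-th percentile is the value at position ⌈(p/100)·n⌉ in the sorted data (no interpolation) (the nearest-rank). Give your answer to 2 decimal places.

227.00

n = 18.
P25: rank ⌈25/100·18⌉ = 5 → 224.
P75: rank ⌈75/100·18⌉ = 14 → 451.
Difference: 451 − 224 = 227.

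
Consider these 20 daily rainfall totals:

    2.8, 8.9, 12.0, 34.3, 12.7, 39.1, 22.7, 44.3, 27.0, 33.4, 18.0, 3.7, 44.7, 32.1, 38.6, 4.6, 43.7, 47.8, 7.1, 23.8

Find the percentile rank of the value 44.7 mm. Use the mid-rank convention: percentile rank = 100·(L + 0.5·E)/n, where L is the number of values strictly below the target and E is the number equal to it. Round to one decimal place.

92.5

Sorted: 2.8, 3.7, 4.6, 7.1, 8.9, 12.0, 12.7, 18.0, 22.7, 23.8, 27.0, 32.1, 33.4, 34.3, 38.6, 39.1, 43.7, 44.3, 44.7, 47.8.
Count below 44.7: L = 18; count equal: E = 1; n = 20.
Percentile rank = 100·(18 + 0.5·1)/20 = 100·18.5/20 = 92.5.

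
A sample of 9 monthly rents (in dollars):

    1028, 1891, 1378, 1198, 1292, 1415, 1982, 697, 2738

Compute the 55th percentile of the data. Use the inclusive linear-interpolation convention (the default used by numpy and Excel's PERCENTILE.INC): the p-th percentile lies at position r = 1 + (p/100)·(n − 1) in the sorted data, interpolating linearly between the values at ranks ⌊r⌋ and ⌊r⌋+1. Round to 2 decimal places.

1392.80

Sorted: 697, 1028, 1198, 1292, 1378, 1415, 1891, 1982, 2738.
n = 9.
r = 1 + (55/100)·(9 − 1) = 1 + 4.4 = 5.4.
Rank 5 is 1378 and rank 6 is 1415.
Interpolate: 1378 + 0.4·(1415 − 1378) = 1378 + 0.4·37 = 1392.8.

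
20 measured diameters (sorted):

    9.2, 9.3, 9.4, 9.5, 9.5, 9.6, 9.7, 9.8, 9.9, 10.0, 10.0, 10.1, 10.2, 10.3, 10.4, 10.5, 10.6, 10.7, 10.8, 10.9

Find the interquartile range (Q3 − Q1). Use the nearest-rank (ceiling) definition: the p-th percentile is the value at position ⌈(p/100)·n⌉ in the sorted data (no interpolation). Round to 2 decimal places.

0.90

n = 20.
P25: rank ⌈25/100·20⌉ = 5 → 9.5.
P75: rank ⌈75/100·20⌉ = 15 → 10.4.
Difference: 10.4 − 9.5 = 0.9.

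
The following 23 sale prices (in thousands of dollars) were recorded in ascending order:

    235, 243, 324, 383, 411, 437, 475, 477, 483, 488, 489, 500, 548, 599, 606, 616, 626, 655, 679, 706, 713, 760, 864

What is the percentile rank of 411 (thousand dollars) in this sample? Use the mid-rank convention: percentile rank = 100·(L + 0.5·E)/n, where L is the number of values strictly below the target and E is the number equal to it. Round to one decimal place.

19.6

Count below 411: L = 4; count equal: E = 1; n = 23.
Percentile rank = 100·(4 + 0.5·1)/23 = 100·4.5/23 = 19.57.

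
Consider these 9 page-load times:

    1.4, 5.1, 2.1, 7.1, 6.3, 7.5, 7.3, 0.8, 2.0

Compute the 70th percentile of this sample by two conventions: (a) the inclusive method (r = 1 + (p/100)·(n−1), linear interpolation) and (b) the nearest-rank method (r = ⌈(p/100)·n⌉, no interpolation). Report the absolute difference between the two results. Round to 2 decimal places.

Sorted: 0.8, 1.4, 2.0, 2.1, 5.1, 6.3, 7.1, 7.3, 7.5.
n = 9.
(a) r = 6.6; between ranks 6 (6.3) and 7 (7.1): 6.78.
(b) the nearest-rank method: rank 7 → 7.1.
|6.78 − 7.1| = 0.32.

0.32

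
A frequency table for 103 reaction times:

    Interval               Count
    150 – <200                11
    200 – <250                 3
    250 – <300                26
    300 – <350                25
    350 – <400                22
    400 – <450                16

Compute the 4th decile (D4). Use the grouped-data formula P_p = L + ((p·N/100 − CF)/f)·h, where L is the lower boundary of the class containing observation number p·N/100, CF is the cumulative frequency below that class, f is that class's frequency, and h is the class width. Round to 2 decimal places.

N = 103; target position k = 40/100 · 103 = 41.2.
Cumulative frequencies: 11, 14, 40, 65, 87, 103.
Observation 41.2 falls in the class 300 – <350.
L = 300, CF = 40, f = 25, h = 50.
P40 = 300 + ((41.2 − 40)/25)·50 = 300 + 2.4 = 302.4.

302.40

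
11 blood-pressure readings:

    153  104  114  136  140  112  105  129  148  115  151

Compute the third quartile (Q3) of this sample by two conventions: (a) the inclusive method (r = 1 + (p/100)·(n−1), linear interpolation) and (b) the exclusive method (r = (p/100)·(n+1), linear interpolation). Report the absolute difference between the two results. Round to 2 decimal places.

Sorted: 104, 105, 112, 114, 115, 129, 136, 140, 148, 151, 153.
n = 11.
(a) r = 8.5; between ranks 8 (140) and 9 (148): 144.
(b) r = 9 → value at rank 9 = 148.
|144 − 148| = 4.

4.00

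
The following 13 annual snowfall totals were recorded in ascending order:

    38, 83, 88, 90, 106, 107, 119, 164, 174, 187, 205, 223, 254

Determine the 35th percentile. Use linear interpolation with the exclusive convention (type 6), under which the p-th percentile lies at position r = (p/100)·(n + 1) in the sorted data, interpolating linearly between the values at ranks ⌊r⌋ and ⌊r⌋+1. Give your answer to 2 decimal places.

104.40

n = 13.
r = (35/100)·(13 + 1) = 4.9.
Rank 4 is 90 and rank 5 is 106.
Interpolate: 90 + 0.9·(106 − 90) = 90 + 0.9·16 = 104.4.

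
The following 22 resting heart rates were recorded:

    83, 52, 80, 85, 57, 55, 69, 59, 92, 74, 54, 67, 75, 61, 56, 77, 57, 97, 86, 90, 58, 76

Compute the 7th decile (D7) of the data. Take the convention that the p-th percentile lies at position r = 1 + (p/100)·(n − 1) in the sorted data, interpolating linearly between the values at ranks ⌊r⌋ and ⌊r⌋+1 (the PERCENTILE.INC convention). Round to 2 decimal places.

79.10

Sorted: 52, 54, 55, 56, 57, 57, 58, 59, 61, 67, 69, 74, 75, 76, 77, 80, 83, 85, 86, 90, 92, 97.
n = 22.
r = 1 + (70/100)·(22 − 1) = 1 + 14.7 = 15.7.
Rank 15 is 77 and rank 16 is 80.
Interpolate: 77 + 0.7·(80 − 77) = 77 + 0.7·3 = 79.1.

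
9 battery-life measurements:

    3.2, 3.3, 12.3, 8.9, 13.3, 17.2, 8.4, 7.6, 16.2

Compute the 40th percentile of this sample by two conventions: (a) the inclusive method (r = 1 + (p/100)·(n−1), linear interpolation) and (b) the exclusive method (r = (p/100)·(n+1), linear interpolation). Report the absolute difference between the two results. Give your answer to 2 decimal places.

Sorted: 3.2, 3.3, 7.6, 8.4, 8.9, 12.3, 13.3, 16.2, 17.2.
n = 9.
(a) r = 4.2; between ranks 4 (8.4) and 5 (8.9): 8.5.
(b) r = 4 → value at rank 4 = 8.4.
|8.5 − 8.4| = 0.1.

0.10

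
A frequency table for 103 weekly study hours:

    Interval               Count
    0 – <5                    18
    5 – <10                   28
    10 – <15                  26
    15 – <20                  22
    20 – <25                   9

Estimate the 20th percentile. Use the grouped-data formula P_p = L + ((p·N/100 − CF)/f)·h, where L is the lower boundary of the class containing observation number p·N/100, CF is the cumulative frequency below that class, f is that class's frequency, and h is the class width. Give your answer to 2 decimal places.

N = 103; target position k = 20/100 · 103 = 20.6.
Cumulative frequencies: 18, 46, 72, 94, 103.
Observation 20.6 falls in the class 5 – <10.
L = 5, CF = 18, f = 28, h = 5.
P20 = 5 + ((20.6 − 18)/28)·5 = 5 + 0.464286 = 5.46429.

5.46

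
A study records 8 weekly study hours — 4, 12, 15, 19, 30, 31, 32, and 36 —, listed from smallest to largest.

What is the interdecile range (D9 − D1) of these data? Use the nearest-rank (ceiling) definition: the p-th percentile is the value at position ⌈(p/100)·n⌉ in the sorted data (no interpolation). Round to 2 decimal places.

32.00

n = 8.
P10: rank ⌈10/100·8⌉ = 1 → 4.
P90: rank ⌈90/100·8⌉ = 8 → 36.
Difference: 36 − 4 = 32.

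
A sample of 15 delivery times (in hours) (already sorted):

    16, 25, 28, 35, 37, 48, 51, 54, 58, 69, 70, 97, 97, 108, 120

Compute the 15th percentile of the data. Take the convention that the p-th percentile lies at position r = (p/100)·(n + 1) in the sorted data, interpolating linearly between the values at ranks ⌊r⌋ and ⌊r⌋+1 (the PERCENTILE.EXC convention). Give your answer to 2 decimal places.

n = 15.
r = (15/100)·(15 + 1) = 2.4.
Rank 2 is 25 and rank 3 is 28.
Interpolate: 25 + 0.4·(28 − 25) = 25 + 0.4·3 = 26.2.

26.20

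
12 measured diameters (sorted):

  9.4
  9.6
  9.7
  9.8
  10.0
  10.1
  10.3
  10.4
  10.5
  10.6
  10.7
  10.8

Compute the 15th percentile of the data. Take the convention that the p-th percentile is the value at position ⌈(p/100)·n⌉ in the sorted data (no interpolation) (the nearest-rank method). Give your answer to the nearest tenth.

n = 12.
Position = ⌈15/100 · 12⌉ = ⌈1.8⌉ = 2.
The value at rank 2 is 9.6.

9.6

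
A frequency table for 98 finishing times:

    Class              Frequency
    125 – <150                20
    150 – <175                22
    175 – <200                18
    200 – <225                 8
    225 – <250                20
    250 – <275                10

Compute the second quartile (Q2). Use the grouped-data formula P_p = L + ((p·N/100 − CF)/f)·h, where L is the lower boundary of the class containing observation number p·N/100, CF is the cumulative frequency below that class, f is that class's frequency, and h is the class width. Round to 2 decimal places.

N = 98; target position k = 50/100 · 98 = 49.
Cumulative frequencies: 20, 42, 60, 68, 88, 98.
Observation 49 falls in the class 175 – <200.
L = 175, CF = 42, f = 18, h = 25.
P50 = 175 + ((49 − 42)/18)·25 = 175 + 9.72222 = 184.722.

184.72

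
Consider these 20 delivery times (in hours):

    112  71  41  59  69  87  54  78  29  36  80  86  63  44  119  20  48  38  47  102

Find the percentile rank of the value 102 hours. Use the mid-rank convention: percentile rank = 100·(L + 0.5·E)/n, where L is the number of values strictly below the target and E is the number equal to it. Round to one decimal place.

Sorted: 20, 29, 36, 38, 41, 44, 47, 48, 54, 59, 63, 69, 71, 78, 80, 86, 87, 102, 112, 119.
Count below 102: L = 17; count equal: E = 1; n = 20.
Percentile rank = 100·(17 + 0.5·1)/20 = 100·17.5/20 = 87.5.

87.5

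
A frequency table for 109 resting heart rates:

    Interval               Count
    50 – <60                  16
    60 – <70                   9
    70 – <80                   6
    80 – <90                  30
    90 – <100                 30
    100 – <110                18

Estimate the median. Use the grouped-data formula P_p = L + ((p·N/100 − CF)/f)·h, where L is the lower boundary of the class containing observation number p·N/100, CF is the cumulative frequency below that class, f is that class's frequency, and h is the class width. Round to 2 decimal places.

N = 109; target position k = 50/100 · 109 = 54.5.
Cumulative frequencies: 16, 25, 31, 61, 91, 109.
Observation 54.5 falls in the class 80 – <90.
L = 80, CF = 31, f = 30, h = 10.
P50 = 80 + ((54.5 − 31)/30)·10 = 80 + 7.83333 = 87.8333.

87.83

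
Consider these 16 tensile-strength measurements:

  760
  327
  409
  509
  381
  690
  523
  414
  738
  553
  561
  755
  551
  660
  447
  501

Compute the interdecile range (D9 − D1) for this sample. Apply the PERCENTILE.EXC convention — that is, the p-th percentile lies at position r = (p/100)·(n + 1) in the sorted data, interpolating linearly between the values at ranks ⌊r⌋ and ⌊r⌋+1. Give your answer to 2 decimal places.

Sorted: 327, 381, 409, 414, 447, 501, 509, 523, 551, 553, 561, 660, 690, 738, 755, 760.
n = 16.
P10: r = 1.7; ranks 1–2 are 327, 381; interpolating gives 364.8.
P90: r = 15.3; ranks 15–16 are 755, 760; interpolating gives 756.5.
Difference: 756.5 − 364.8 = 391.7.

391.70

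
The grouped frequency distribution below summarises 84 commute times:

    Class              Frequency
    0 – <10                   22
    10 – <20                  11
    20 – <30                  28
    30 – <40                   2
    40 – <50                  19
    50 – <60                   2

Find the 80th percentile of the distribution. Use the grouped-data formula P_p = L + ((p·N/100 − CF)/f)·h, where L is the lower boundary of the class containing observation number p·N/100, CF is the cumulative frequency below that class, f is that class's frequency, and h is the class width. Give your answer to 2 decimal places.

42.21

N = 84; target position k = 80/100 · 84 = 67.2.
Cumulative frequencies: 22, 33, 61, 63, 82, 84.
Observation 67.2 falls in the class 40 – <50.
L = 40, CF = 63, f = 19, h = 10.
P80 = 40 + ((67.2 − 63)/19)·10 = 40 + 2.21053 = 42.2105.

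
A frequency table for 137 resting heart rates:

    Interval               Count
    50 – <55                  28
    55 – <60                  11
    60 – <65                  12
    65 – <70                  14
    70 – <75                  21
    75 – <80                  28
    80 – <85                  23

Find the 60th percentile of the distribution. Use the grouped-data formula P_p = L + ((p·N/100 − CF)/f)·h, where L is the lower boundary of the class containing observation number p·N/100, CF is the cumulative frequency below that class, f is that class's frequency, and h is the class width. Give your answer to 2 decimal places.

N = 137; target position k = 60/100 · 137 = 82.2.
Cumulative frequencies: 28, 39, 51, 65, 86, 114, 137.
Observation 82.2 falls in the class 70 – <75.
L = 70, CF = 65, f = 21, h = 5.
P60 = 70 + ((82.2 − 65)/21)·5 = 70 + 4.09524 = 74.0952.

74.10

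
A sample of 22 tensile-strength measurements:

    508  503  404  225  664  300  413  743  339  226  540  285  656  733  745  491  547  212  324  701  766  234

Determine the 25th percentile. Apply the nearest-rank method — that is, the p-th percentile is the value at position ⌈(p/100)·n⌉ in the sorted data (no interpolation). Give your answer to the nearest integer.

300

Sorted: 212, 225, 226, 234, 285, 300, 324, 339, 404, 413, 491, 503, 508, 540, 547, 656, 664, 701, 733, 743, 745, 766.
n = 22.
Position = ⌈25/100 · 22⌉ = ⌈5.5⌉ = 6.
The value at rank 6 is 300.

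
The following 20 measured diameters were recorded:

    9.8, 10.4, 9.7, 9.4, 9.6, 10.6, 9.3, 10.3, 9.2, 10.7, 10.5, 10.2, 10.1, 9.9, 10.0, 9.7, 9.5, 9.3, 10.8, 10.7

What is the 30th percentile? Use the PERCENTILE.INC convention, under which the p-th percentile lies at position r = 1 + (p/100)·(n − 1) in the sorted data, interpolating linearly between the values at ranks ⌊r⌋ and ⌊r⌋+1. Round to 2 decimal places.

9.67

Sorted: 9.2, 9.3, 9.3, 9.4, 9.5, 9.6, 9.7, 9.7, 9.8, 9.9, 10.0, 10.1, 10.2, 10.3, 10.4, 10.5, 10.6, 10.7, 10.7, 10.8.
n = 20.
r = 1 + (30/100)·(20 − 1) = 1 + 5.7 = 6.7.
Rank 6 is 9.6 and rank 7 is 9.7.
Interpolate: 9.6 + 0.7·(9.7 − 9.6) = 9.6 + 0.7·0.1 = 9.67.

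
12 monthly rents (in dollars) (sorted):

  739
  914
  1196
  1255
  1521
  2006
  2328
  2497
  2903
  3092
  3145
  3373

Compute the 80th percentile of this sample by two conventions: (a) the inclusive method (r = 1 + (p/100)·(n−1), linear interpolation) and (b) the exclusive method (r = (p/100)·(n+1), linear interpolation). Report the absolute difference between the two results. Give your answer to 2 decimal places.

59.00

n = 12.
(a) r = 9.8; between ranks 9 (2903) and 10 (3092): 3054.2.
(b) r = 10.4; between ranks 10 (3092) and 11 (3145): 3113.2.
|3054.2 − 3113.2| = 59.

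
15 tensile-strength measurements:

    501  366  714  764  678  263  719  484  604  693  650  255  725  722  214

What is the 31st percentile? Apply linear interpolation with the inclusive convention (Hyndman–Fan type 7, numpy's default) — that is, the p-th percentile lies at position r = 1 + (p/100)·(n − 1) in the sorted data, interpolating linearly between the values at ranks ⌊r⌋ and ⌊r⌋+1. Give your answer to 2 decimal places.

489.78

Sorted: 214, 255, 263, 366, 484, 501, 604, 650, 678, 693, 714, 719, 722, 725, 764.
n = 15.
r = 1 + (31/100)·(15 − 1) = 1 + 4.34 = 5.34.
Rank 5 is 484 and rank 6 is 501.
Interpolate: 484 + 0.34·(501 − 484) = 484 + 0.34·17 = 489.78.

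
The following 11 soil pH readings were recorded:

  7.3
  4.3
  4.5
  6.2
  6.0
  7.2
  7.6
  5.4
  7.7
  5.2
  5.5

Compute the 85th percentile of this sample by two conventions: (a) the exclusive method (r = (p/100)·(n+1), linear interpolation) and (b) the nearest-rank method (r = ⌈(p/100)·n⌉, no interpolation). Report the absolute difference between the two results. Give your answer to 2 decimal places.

0.02

Sorted: 4.3, 4.5, 5.2, 5.4, 5.5, 6.0, 6.2, 7.2, 7.3, 7.6, 7.7.
n = 11.
(a) r = 10.2; between ranks 10 (7.6) and 11 (7.7): 7.62.
(b) the nearest-rank method: rank 10 → 7.6.
|7.62 − 7.6| = 0.02.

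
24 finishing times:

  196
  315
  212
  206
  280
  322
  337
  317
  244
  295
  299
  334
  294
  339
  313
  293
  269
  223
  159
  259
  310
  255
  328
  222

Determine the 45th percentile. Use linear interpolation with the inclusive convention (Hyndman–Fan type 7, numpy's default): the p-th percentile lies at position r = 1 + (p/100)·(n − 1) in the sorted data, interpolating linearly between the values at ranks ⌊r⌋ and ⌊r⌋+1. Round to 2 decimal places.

Sorted: 159, 196, 206, 212, 222, 223, 244, 255, 259, 269, 280, 293, 294, 295, 299, 310, 313, 315, 317, 322, 328, 334, 337, 339.
n = 24.
r = 1 + (45/100)·(24 − 1) = 1 + 10.35 = 11.35.
Rank 11 is 280 and rank 12 is 293.
Interpolate: 280 + 0.35·(293 − 280) = 280 + 0.35·13 = 284.55.

284.55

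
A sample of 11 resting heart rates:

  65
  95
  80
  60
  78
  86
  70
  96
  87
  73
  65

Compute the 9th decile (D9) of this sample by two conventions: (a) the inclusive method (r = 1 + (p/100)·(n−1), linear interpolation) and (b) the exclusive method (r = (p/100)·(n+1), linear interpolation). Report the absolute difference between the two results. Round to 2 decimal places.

Sorted: 60, 65, 65, 70, 73, 78, 80, 86, 87, 95, 96.
n = 11.
(a) r = 10 → value at rank 10 = 95.
(b) r = 10.8; between ranks 10 (95) and 11 (96): 95.8.
|95 − 95.8| = 0.8.

0.80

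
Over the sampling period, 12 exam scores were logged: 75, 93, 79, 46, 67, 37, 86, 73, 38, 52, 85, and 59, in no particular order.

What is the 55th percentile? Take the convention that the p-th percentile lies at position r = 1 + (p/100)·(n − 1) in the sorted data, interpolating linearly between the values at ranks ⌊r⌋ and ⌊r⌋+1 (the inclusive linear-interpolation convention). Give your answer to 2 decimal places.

73.10

Sorted: 37, 38, 46, 52, 59, 67, 73, 75, 79, 85, 86, 93.
n = 12.
r = 1 + (55/100)·(12 − 1) = 1 + 6.05 = 7.05.
Rank 7 is 73 and rank 8 is 75.
Interpolate: 73 + 0.05·(75 − 73) = 73 + 0.05·2 = 73.1.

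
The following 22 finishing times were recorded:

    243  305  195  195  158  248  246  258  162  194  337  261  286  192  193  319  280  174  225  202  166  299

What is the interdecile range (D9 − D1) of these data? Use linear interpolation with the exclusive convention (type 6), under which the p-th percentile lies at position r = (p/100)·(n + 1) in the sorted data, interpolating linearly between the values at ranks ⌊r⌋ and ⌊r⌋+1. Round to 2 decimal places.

151.60

Sorted: 158, 162, 166, 174, 192, 193, 194, 195, 195, 202, 225, 243, 246, 248, 258, 261, 280, 286, 299, 305, 319, 337.
n = 22.
P10: r = 2.3; ranks 2–3 are 162, 166; interpolating gives 163.2.
P90: r = 20.7; ranks 20–21 are 305, 319; interpolating gives 314.8.
Difference: 314.8 − 163.2 = 151.6.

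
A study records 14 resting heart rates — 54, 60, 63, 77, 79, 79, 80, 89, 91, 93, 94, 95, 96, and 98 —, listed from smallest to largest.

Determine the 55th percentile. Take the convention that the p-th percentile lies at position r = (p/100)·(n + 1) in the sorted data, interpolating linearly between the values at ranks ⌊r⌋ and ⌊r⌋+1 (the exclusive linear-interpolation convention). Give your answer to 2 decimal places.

89.50

n = 14.
r = (55/100)·(14 + 1) = 8.25.
Rank 8 is 89 and rank 9 is 91.
Interpolate: 89 + 0.25·(91 − 89) = 89 + 0.25·2 = 89.5.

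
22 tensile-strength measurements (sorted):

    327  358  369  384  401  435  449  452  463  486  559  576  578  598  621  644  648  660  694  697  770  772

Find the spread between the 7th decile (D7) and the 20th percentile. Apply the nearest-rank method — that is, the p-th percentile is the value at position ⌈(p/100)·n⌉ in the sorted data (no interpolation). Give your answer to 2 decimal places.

n = 22.
P20: rank ⌈20/100·22⌉ = 5 → 401.
P70: rank ⌈70/100·22⌉ = 16 → 644.
Difference: 644 − 401 = 243.

243.00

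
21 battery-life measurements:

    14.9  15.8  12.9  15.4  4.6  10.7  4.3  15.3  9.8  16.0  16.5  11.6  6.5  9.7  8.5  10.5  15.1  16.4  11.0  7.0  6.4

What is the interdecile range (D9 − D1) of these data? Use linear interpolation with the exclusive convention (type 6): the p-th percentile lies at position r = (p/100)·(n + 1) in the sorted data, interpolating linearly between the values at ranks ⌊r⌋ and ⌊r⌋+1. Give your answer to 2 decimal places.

11.36

Sorted: 4.3, 4.6, 6.4, 6.5, 7.0, 8.5, 9.7, 9.8, 10.5, 10.7, 11.0, 11.6, 12.9, 14.9, 15.1, 15.3, 15.4, 15.8, 16.0, 16.4, 16.5.
n = 21.
P10: r = 2.2; ranks 2–3 are 4.6, 6.4; interpolating gives 4.96.
P90: r = 19.8; ranks 19–20 are 16.0, 16.4; interpolating gives 16.32.
Difference: 16.32 − 4.96 = 11.36.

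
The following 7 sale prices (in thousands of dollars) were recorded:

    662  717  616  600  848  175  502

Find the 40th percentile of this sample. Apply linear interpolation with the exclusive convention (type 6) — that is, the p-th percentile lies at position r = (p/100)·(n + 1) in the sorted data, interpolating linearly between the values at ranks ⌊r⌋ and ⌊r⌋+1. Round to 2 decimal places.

603.20

Sorted: 175, 502, 600, 616, 662, 717, 848.
n = 7.
r = (40/100)·(7 + 1) = 3.2.
Rank 3 is 600 and rank 4 is 616.
Interpolate: 600 + 0.2·(616 − 600) = 600 + 0.2·16 = 603.2.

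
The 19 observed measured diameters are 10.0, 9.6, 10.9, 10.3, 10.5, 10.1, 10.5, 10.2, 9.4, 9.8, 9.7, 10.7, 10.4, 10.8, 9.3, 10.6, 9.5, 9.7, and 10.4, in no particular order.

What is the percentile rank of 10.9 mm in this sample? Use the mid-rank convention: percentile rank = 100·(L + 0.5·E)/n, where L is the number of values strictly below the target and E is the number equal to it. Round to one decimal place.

Sorted: 9.3, 9.4, 9.5, 9.6, 9.7, 9.7, 9.8, 10.0, 10.1, 10.2, 10.3, 10.4, 10.4, 10.5, 10.5, 10.6, 10.7, 10.8, 10.9.
Count below 10.9: L = 18; count equal: E = 1; n = 19.
Percentile rank = 100·(18 + 0.5·1)/19 = 100·18.5/19 = 97.37.

97.4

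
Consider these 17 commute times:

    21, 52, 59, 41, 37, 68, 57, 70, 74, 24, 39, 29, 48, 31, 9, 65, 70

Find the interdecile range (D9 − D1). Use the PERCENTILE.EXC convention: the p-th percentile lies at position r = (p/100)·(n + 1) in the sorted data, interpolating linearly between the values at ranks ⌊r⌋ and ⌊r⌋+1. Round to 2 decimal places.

52.20

Sorted: 9, 21, 24, 29, 31, 37, 39, 41, 48, 52, 57, 59, 65, 68, 70, 70, 74.
n = 17.
P10: r = 1.8; ranks 1–2 are 9, 21; interpolating gives 18.6.
P90: r = 16.2; ranks 16–17 are 70, 74; interpolating gives 70.8.
Difference: 70.8 − 18.6 = 52.2.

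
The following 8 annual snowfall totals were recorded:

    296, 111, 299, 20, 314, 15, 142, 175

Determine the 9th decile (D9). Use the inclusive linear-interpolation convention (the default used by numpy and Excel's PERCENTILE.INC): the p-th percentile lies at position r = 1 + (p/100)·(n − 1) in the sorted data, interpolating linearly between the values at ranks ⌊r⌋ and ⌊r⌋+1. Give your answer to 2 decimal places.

303.50

Sorted: 15, 20, 111, 142, 175, 296, 299, 314.
n = 8.
r = 1 + (90/100)·(8 − 1) = 1 + 6.3 = 7.3.
Rank 7 is 299 and rank 8 is 314.
Interpolate: 299 + 0.3·(314 − 299) = 299 + 0.3·15 = 303.5.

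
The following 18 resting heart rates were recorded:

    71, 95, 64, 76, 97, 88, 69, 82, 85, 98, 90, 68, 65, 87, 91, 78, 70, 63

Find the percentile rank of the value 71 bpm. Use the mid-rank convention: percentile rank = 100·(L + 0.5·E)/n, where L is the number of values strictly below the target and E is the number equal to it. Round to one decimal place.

Sorted: 63, 64, 65, 68, 69, 70, 71, 76, 78, 82, 85, 87, 88, 90, 91, 95, 97, 98.
Count below 71: L = 6; count equal: E = 1; n = 18.
Percentile rank = 100·(6 + 0.5·1)/18 = 100·6.5/18 = 36.11.

36.1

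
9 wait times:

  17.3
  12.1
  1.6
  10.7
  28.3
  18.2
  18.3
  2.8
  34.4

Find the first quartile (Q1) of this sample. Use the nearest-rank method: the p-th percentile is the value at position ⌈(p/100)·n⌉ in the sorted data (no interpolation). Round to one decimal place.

10.7

Sorted: 1.6, 2.8, 10.7, 12.1, 17.3, 18.2, 18.3, 28.3, 34.4.
n = 9.
Position = ⌈25/100 · 9⌉ = ⌈2.25⌉ = 3.
The value at rank 3 is 10.7.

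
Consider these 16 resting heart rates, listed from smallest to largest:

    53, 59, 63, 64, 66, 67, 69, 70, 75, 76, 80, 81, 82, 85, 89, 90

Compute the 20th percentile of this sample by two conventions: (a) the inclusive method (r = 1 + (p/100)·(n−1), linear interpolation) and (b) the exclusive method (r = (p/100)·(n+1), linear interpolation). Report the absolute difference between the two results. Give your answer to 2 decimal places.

n = 16.
(a) r = 4 → value at rank 4 = 64.
(b) r = 3.4; between ranks 3 (63) and 4 (64): 63.4.
|64 − 63.4| = 0.6.

0.60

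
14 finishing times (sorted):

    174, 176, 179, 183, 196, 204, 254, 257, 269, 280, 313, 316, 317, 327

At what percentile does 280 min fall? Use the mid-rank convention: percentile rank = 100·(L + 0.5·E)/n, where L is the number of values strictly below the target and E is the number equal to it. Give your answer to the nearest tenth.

Count below 280: L = 9; count equal: E = 1; n = 14.
Percentile rank = 100·(9 + 0.5·1)/14 = 100·9.5/14 = 67.86.

67.9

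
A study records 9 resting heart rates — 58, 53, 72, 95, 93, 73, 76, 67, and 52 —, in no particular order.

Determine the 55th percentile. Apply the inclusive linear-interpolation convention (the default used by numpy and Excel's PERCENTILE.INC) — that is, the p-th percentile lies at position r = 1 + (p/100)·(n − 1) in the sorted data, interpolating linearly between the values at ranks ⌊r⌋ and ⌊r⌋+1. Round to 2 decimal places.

72.40

Sorted: 52, 53, 58, 67, 72, 73, 76, 93, 95.
n = 9.
r = 1 + (55/100)·(9 − 1) = 1 + 4.4 = 5.4.
Rank 5 is 72 and rank 6 is 73.
Interpolate: 72 + 0.4·(73 − 72) = 72 + 0.4·1 = 72.4.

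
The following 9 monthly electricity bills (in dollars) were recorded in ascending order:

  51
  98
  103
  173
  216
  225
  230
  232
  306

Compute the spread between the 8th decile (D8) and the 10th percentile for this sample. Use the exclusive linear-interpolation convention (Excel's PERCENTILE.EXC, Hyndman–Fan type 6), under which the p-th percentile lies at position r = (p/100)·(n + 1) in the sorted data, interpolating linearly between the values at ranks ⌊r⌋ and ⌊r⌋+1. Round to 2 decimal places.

n = 9.
P10: r = 1 (integer) → 51.
P80: r = 8 (integer) → 232.
Difference: 232 − 51 = 181.

181.00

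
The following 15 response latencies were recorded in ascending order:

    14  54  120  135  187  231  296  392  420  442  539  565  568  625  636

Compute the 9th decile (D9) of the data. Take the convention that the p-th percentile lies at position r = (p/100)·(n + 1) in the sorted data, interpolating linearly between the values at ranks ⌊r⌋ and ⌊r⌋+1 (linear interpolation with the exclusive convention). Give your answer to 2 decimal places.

629.40

n = 15.
r = (90/100)·(15 + 1) = 14.4.
Rank 14 is 625 and rank 15 is 636.
Interpolate: 625 + 0.4·(636 − 625) = 625 + 0.4·11 = 629.4.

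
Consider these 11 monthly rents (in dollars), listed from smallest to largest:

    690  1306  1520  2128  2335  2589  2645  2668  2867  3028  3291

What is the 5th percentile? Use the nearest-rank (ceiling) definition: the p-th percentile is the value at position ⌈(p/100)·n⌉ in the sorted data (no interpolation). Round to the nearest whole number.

n = 11.
Position = ⌈5/100 · 11⌉ = ⌈0.55⌉ = 1.
The value at rank 1 is 690.

690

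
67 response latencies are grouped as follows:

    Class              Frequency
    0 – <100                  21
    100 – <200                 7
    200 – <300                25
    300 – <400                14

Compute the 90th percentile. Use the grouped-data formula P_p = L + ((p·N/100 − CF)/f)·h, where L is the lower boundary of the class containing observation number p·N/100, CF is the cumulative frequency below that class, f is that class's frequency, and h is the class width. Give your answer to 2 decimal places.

352.14

N = 67; target position k = 90/100 · 67 = 60.3.
Cumulative frequencies: 21, 28, 53, 67.
Observation 60.3 falls in the class 300 – <400.
L = 300, CF = 53, f = 14, h = 100.
P90 = 300 + ((60.3 − 53)/14)·100 = 300 + 52.1429 = 352.143.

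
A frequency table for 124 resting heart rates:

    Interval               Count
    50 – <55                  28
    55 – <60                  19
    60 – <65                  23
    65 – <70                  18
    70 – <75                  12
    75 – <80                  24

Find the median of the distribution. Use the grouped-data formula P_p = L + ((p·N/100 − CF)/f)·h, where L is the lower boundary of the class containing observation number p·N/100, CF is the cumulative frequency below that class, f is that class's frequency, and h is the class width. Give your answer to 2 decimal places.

63.26

N = 124; target position k = 50/100 · 124 = 62.
Cumulative frequencies: 28, 47, 70, 88, 100, 124.
Observation 62 falls in the class 60 – <65.
L = 60, CF = 47, f = 23, h = 5.
P50 = 60 + ((62 − 47)/23)·5 = 60 + 3.26087 = 63.2609.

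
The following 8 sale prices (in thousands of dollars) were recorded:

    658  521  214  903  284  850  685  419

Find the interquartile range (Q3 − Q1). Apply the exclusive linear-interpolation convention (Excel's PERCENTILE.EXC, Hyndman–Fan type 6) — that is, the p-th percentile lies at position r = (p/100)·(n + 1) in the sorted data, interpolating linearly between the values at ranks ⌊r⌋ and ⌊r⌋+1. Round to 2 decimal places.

Sorted: 214, 284, 419, 521, 658, 685, 850, 903.
n = 8.
P25: r = 2.25; ranks 2–3 are 284, 419; interpolating gives 317.75.
P75: r = 6.75; ranks 6–7 are 685, 850; interpolating gives 808.75.
Difference: 808.75 − 317.75 = 491.

491.00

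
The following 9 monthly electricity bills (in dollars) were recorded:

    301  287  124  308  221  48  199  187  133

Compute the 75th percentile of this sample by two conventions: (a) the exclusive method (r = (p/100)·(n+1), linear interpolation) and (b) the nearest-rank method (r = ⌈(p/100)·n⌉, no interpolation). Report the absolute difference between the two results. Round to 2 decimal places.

Sorted: 48, 124, 133, 187, 199, 221, 287, 301, 308.
n = 9.
(a) r = 7.5; between ranks 7 (287) and 8 (301): 294.
(b) the nearest-rank method: rank 7 → 287.
|294 − 287| = 7.

7.00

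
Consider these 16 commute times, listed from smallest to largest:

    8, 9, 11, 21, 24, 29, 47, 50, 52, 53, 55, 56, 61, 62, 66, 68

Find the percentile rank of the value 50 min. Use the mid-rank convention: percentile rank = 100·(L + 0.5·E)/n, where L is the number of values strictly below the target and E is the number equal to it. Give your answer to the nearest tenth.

46.9

Count below 50: L = 7; count equal: E = 1; n = 16.
Percentile rank = 100·(7 + 0.5·1)/16 = 100·7.5/16 = 46.88.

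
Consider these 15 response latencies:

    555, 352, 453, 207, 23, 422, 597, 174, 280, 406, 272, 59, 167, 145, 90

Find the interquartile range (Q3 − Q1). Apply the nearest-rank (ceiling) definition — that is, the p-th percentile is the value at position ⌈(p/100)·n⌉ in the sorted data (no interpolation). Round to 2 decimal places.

Sorted: 23, 59, 90, 145, 167, 174, 207, 272, 280, 352, 406, 422, 453, 555, 597.
n = 15.
P25: rank ⌈25/100·15⌉ = 4 → 145.
P75: rank ⌈75/100·15⌉ = 12 → 422.
Difference: 422 − 145 = 277.

277.00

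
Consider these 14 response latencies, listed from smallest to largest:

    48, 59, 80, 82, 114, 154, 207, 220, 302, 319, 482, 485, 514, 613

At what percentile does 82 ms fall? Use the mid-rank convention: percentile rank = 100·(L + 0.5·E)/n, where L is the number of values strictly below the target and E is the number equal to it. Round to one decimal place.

Count below 82: L = 3; count equal: E = 1; n = 14.
Percentile rank = 100·(3 + 0.5·1)/14 = 100·3.5/14 = 25.

25.0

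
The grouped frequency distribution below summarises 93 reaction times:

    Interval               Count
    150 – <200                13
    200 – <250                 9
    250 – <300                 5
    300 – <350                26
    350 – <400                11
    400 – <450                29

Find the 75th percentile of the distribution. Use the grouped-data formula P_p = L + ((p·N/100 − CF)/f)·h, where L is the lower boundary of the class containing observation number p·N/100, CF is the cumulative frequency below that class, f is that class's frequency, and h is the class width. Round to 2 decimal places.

409.91

N = 93; target position k = 75/100 · 93 = 69.75.
Cumulative frequencies: 13, 22, 27, 53, 64, 93.
Observation 69.75 falls in the class 400 – <450.
L = 400, CF = 64, f = 29, h = 50.
P75 = 400 + ((69.75 − 64)/29)·50 = 400 + 9.91379 = 409.914.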